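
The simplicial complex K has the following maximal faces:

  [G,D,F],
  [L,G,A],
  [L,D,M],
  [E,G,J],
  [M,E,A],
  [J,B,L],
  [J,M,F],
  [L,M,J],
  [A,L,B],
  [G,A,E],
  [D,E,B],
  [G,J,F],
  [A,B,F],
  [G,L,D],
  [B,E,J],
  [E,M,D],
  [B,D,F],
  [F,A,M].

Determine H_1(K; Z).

H_1 ≅ Z^2.

Take the total order A < B < D < E < F < G < J < L < M on the vertex set. Then K (dimension 2) consists of the simplices:

  0-simplices (9): A, B, D, E, F, G, J, L, M
  1-simplices (27): AB, AE, AF, AG, AL, AM, BD, BE, BF, BJ, BL, DE, DF, DG, DL, DM, EG, EJ, EM, FG, FJ, FM, GJ, GL, JL, JM, LM
  2-simplices (18): ABF, ABL, AEG, AEM, AFM, AGL, BDE, BDF, BEJ, BJL, DEM, DFG, DGL, DLM, EGJ, FGJ, FJM, JLM

so the chain groups are C_0 ≅ Z^9, C_1 ≅ Z^27, C_2 ≅ Z^18.

Boundary ∂_1: C_1 → C_0 sends each edge [p,q] (with p < q) to q − p.
This gives a 9×27 integer matrix of rank 8; reducing to Smith normal form yields diagonal entries (1,1,1,1,1,1,1,1).

∂_2: C_2 → C_1 sends each 2-simplex [p,q,r] to [q,r] − [p,r] + [p,q]. For instance
  ∂AGL = GL − AL + AG,
  ∂DGL = GL − DL + DG.
As a 27×18 matrix over Z this has rank 17, with invariant factors (1,1,1,1,1,1,1,1,1,1,1,1,1,1,1,1,1).

Reading off H_k = ker ∂_k / im ∂_{k+1}:

  H_1: rank ker ∂_1 − rank ∂_2 = (27 − 8) − 17 = 2, and the invariant factors of ∂_2 are all 1, so H_1 = Z^2.

(K is a triangulation of the torus T^2.)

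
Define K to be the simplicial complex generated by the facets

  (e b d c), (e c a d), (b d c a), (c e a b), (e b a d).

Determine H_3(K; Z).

Order the vertices as a < b < c < d < e. Listing each simplex with vertices in this order, K has dimension 3 with simplices:

  0-simplices (5): a, b, c, d, e
  1-simplices (10): ab, ac, ad, ae, bc, bd, be, cd, ce, de
  2-simplices (10): abc, abd, abe, acd, ace, ade, bcd, bce, bde, cde
  3-simplices (5): abcd, abce, abde, acde, bcde

Hence C_0 ≅ Z^5, C_1 ≅ Z^10, C_2 ≅ Z^10, C_3 ≅ Z^5.

∂_1: C_1 → C_0 sends each edge [p,q] (with p < q) to q − p. For instance
  ∂be = e − b.
This gives a 5×10 integer matrix of rank 4; reducing to Smith normal form yields diagonal entries (1,1,1,1).

Boundary ∂_2: C_2 → C_1 maps a triangle to the signed sum of its edges. For instance
  ∂abe = be − ae + ab,
  ∂acd = cd − ad + ac.
This gives a 10×10 integer matrix of rank 6; reducing to Smith normal form yields diagonal entries (1,1,1,1,1,1).

∂_3: C_3 → C_2 sends each 3-simplex σ to the alternating sum Σ_i (−1)^i (σ with its i-th vertex removed). For instance
  ∂bcde = cde − bde + bce − bcd,
  ∂abce = bce − ace + abe − abc.
This gives a 10×5 integer matrix of rank 4; reducing to Smith normal form yields diagonal entries (1,1,1,1).

Reading off H_k = ker ∂_k / im ∂_{k+1}:

  H_3: rank ker ∂_3 − rank ∂_4 = (5 − 4) − 0 = 1, and there is no ∂_4, so H_3 ≅ Z.

(K is a triangulation of the 3-sphere S^3.)

H_3 ≅ Z.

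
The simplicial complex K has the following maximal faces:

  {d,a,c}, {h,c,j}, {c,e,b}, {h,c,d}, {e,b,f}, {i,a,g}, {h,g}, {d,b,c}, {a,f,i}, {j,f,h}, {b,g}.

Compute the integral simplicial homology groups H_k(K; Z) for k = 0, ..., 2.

Order the vertices as a < b < c < d < e < f < g < h < i < j. Listing each simplex with vertices in this order, K has dimension 2 with simplices:

  0-simplices (10): a, b, c, d, e, f, g, h, i, j
  1-simplices (22): ac, ad, af, ag, ai, bc, bd, be, bf, bg, cd, ce, ch, cj, dh, ef, fh, fi, fj, gh, gi, hj
  2-simplices (9): acd, afi, agi, bcd, bce, bef, cdh, chj, fhj

Hence C_0 ≅ Z^10, C_1 ≅ Z^22, C_2 ≅ Z^9.

The boundary map ∂_1: C_1 → C_0 maps an edge to its endpoints' difference, ∂[p,q] = q − p.
This gives a 10×22 integer matrix of rank 9; reducing to Smith normal form yields diagonal entries (1,1,1,1,1,1,1,1,1).

The boundary map ∂_2: C_2 → C_1 acts by ∂[p,q,r] = [q,r] − [p,r] + [p,q]. For instance
  ∂afi = fi − ai + af,
  ∂acd = cd − ad + ac.
As a 22×9 matrix over Z this has rank 9, with invariant factors (1,1,1,1,1,1,1,1,1).

From H_k ≅ ker(∂_k) / im(∂_{k+1}) we obtain:

  H_0: rank C_0 − rank ∂_1 = 10 − 9 = 1, and the invariant factors of ∂_1 are all 1, so H_0 ≅ Z.
  H_1: rank ker ∂_1 − rank ∂_2 = (22 − 9) − 9 = 4, and the invariant factors of ∂_2 are all 1, so H_1 ≅ Z^4.
  H_2: rank ker ∂_2 − rank ∂_3 = (9 − 9) − 0 = 0, and there is no ∂_3, so H_2 ≅ 0.

H_0 = Z,  H_1 = Z^4,  H_2 = 0.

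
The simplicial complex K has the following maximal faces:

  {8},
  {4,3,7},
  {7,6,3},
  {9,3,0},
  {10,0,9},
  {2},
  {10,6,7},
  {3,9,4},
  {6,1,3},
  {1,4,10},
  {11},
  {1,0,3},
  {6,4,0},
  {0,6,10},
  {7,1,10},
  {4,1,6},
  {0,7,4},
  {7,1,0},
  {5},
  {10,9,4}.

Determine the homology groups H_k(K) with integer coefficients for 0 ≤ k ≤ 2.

H_0 ≅ Z^5,  H_1 ≅ Z^2,  H_2 ≅ Z.

Fix the vertex order 0 < 1 < 2 < 3 < 4 < 5 < 6 < 7 < 8 < 9 < 10 < 11 and write every simplex with vertices in increasing order. Then dim K = 2 and the simplices of K are:

  0-simplices (12): [0], [1], [2], [3], [4], [5], [6], [7], [8], [9], [10], [11]
  1-simplices (24): (24 of them)
  2-simplices (16): [0,1,3], [0,1,7], [0,3,9], [0,4,6], [0,4,7], [0,6,10], [0,9,10], [1,3,6], [1,4,6], [1,4,10], [1,7,10], [3,4,7], [3,4,9], [3,6,7], [4,9,10], [6,7,10]

Hence C_0 ≅ Z^12, C_1 ≅ Z^24, C_2 ≅ Z^16.

The boundary map ∂_1: C_1 → C_0 sends each edge [p,q] (with p < q) to q − p. For instance
  ∂[0,7] = [7] − [0].
The 12×24 boundary matrix has rank 7 and Smith normal form diag(1,1,1,1,1,1,1).

∂_2: C_2 → C_1 maps a triangle to the signed sum of its edges. For instance
  ∂[0,1,3] = [1,3] − [0,3] + [0,1],
  ∂[0,1,7] = [1,7] − [0,7] + [0,1].
The resulting 24×16 matrix has rank 15, and its Smith normal form has invariant factors (1,1,1,1,1,1,1,1,1,1,1,1,1,1,1).

Reading off H_k = ker ∂_k / im ∂_{k+1}:

  H_0: rank C_0 − rank ∂_1 = 12 − 7 = 5, and the invariant factors of ∂_1 are all 1, so H_0 = Z^5.
  H_1: rank ker ∂_1 − rank ∂_2 = (24 − 7) − 15 = 2, and the invariant factors of ∂_2 are all 1, so H_1 = Z^2.
  H_2: rank ker ∂_2 − rank ∂_3 = (16 − 15) − 0 = 1, and there is no ∂_3, so H_2 = Z.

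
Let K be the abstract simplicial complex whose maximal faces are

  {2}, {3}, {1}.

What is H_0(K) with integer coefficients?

H_0 ≅ Z^3.

Fix the vertex order 1 < 2 < 3 and write every simplex with vertices in increasing order. Then dim K = 0 and the simplices of K are:

  0-simplices (3): [1], [2], [3]

so the chain groups are C_0 ≅ Z^3.

Computing H_k = (kernel of ∂_k) / (image of ∂_{k+1}):

  H_0: rank C_0 − rank ∂_1 = 3 − 0 = 3, and there is no ∂_1, so H_0 ≅ Z^3.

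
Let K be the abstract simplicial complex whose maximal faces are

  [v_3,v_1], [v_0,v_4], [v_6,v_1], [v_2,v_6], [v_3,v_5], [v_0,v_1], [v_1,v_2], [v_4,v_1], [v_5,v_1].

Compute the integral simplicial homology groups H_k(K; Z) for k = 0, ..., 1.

H_0 = Z,  H_1 = Z^3.

K has 7 vertices, 9 edges.
rank ∂_0 = 0, rank ∂_1 = 6 ⇒ b_0 = 7 − 0 − 6 = 1; all invariant factors of ∂_1 are 1 so no torsion. So H_0 ≅ Z.
rank ∂_1 = 6, rank ∂_2 = 0 ⇒ b_1 = 9 − 6 − 0 = 3. So H_1 ≅ Z^3.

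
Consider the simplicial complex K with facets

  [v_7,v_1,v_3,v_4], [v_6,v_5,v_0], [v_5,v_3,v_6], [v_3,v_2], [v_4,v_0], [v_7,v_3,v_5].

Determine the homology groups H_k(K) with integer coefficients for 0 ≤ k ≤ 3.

H_0 = Z,  H_1 = Z,  H_2 = 0,  H_3 = 0.

Order the vertices as v_0 < v_1 < v_2 < v_3 < v_4 < v_5 < v_6 < v_7. Listing each simplex with vertices in this order, K has dimension 3 with simplices:

  0-simplices (8): [v_0], [v_1], [v_2], [v_3], [v_4], [v_5], [v_6], [v_7]
  1-simplices (14): [v_0,v_4], [v_0,v_5], [v_0,v_6], [v_1,v_3], [v_1,v_4], [v_1,v_7], [v_2,v_3], [v_3,v_4], [v_3,v_5], [v_3,v_6], [v_3,v_7], [v_4,v_7], [v_5,v_6], [v_5,v_7]
  2-simplices (7): [v_0,v_5,v_6], [v_1,v_3,v_4], [v_1,v_3,v_7], [v_1,v_4,v_7], [v_3,v_4,v_7], [v_3,v_5,v_6], [v_3,v_5,v_7]
  3-simplices (1): [v_1,v_3,v_4,v_7]

so the chain groups are C_0 ≅ Z^8, C_1 ≅ Z^14, C_2 ≅ Z^7, C_3 ≅ Z^1.

Boundary ∂_1: C_1 → C_0 is given by ∂[p,q] = [q] − [p]. For instance
  ∂[v_1,v_4] = [v_4] − [v_1].
The 8×14 boundary matrix has rank 7 and Smith normal form diag(1,1,1,1,1,1,1).

∂_2: C_2 → C_1 sends each 2-simplex [p,q,r] to [q,r] − [p,r] + [p,q]. For instance
  ∂[v_1,v_4,v_7] = [v_4,v_7] − [v_1,v_7] + [v_1,v_4],
  ∂[v_3,v_4,v_7] = [v_4,v_7] − [v_3,v_7] + [v_3,v_4].
This gives a 14×7 integer matrix of rank 6; reducing to Smith normal form yields diagonal entries (1,1,1,1,1,1).

Boundary ∂_3: C_3 → C_2 sends each 3-simplex σ to the alternating sum Σ_i (−1)^i (σ with its i-th vertex removed). For instance
  ∂[v_1,v_3,v_4,v_7] = [v_3,v_4,v_7] − [v_1,v_4,v_7] + [v_1,v_3,v_7] − [v_1,v_3,v_4].
The resulting 7×1 matrix has rank 1, and its Smith normal form has invariant factors (1).

From H_k ≅ ker(∂_k) / im(∂_{k+1}) we obtain:

  H_0: rank C_0 − rank ∂_1 = 8 − 7 = 1, and the invariant factors of ∂_1 are all 1, so H_0 ≅ Z.
  H_1: rank ker ∂_1 − rank ∂_2 = (14 − 7) − 6 = 1, and the invariant factors of ∂_2 are all 1, so H_1 ≅ Z.
  H_2: rank ker ∂_2 − rank ∂_3 = (7 − 6) − 1 = 0, and the invariant factors of ∂_3 are all 1, so H_2 ≅ 0.
  H_3: rank ker ∂_3 − rank ∂_4 = (1 − 1) − 0 = 0, and there is no ∂_4, so H_3 ≅ 0.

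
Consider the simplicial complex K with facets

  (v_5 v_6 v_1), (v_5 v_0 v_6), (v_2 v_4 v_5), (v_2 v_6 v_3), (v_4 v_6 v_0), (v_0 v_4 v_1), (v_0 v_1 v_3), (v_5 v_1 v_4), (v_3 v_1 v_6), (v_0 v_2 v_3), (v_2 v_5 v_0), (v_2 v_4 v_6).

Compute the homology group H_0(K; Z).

H_0 ≅ Z.

We work with the vertex ordering v_0 < v_1 < v_2 < v_3 < v_4 < v_5 < v_6. The simplices of K, each written with vertices in increasing order, are:

  0-simplices (7): [v_0], [v_1], [v_2], [v_3], [v_4], [v_5], [v_6]
  1-simplices (18): (18 of them)
  2-simplices (12): (12 of them)

giving chain groups C_0 ≅ Z^7, C_1 ≅ Z^18, C_2 ≅ Z^12.

∂_1: C_1 → C_0 is given by ∂[p,q] = [q] − [p].
This gives a 7×18 integer matrix of rank 6; reducing to Smith normal form yields diagonal entries (1,1,1,1,1,1).

∂_2: C_2 → C_1 maps a triangle to the signed sum of its edges. For instance
  ∂[v_1,v_4,v_5] = [v_4,v_5] − [v_1,v_5] + [v_1,v_4],
  ∂[v_2,v_4,v_5] = [v_4,v_5] − [v_2,v_5] + [v_2,v_4].
This gives a 18×12 integer matrix of rank 12; reducing to Smith normal form yields diagonal entries (1,1,1,1,1,1,1,1,1,1,1,2).

Reading off H_k = ker ∂_k / im ∂_{k+1}:

  H_0: rank C_0 − rank ∂_1 = 7 − 6 = 1, and the invariant factors of ∂_1 are all 1, so H_0 ≅ Z.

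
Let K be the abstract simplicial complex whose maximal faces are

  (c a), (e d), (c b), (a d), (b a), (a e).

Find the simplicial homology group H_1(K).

H_1 ≅ Z^2.

We work with the vertex ordering a < b < c < d < e. The simplices of K, each written with vertices in increasing order, are:

  0-simplices (5): a, b, c, d, e
  1-simplices (6): ab, ac, ad, ae, bc, de

so the chain groups are C_0 ≅ Z^5, C_1 ≅ Z^6.

The boundary map ∂_1: C_1 → C_0 maps an edge to its endpoints' difference, ∂[p,q] = q − p. For instance
  ∂ae = e − a.
This gives a 5×6 integer matrix of rank 4; reducing to Smith normal form yields diagonal entries (1,1,1,1).

Computing H_k = (kernel of ∂_k) / (image of ∂_{k+1}):

  H_1: rank ker ∂_1 − rank ∂_2 = (6 − 4) − 0 = 2, and there is no ∂_2, so H_1 ≅ Z^2.

(K is a triangulation of a wedge of 2 circles.)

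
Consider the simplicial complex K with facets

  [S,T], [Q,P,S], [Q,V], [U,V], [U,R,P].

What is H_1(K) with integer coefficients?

H_1 ≅ Z.

Order the vertices as P < Q < R < S < T < U < V. Listing each simplex with vertices in this order, K has dimension 2 with simplices:

  0-simplices (7): P, Q, R, S, T, U, V
  1-simplices (9): PQ, PR, PS, PU, QS, QV, RU, ST, UV
  2-simplices (2): PQS, PRU

so the chain groups are C_0 ≅ Z^7, C_1 ≅ Z^9, C_2 ≅ Z^2.

∂_1: C_1 → C_0 is given by ∂[p,q] = [q] − [p]. For instance
  ∂ST = T − S.
As a 7×9 matrix over Z this has rank 6, with invariant factors (1,1,1,1,1,1).

∂_2: C_2 → C_1 sends each 2-simplex [p,q,r] to [q,r] − [p,r] + [p,q]. For instance
  ∂PQS = QS − PS + PQ,
  ∂PRU = RU − PU + PR.
The 9×2 boundary matrix has rank 2 and Smith normal form diag(1,1).

From H_k ≅ ker(∂_k) / im(∂_{k+1}) we obtain:

  H_1: rank ker ∂_1 − rank ∂_2 = (9 − 6) − 2 = 1, and the invariant factors of ∂_2 are all 1, so H_1 ≅ Z.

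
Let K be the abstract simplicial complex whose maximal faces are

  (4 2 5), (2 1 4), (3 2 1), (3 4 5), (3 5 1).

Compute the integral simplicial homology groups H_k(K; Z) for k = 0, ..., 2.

Take the total order 1 < 2 < 3 < 4 < 5 on the vertex set. Then K (dimension 2) consists of the simplices:

  0-simplices (5): [1], [2], [3], [4], [5]
  1-simplices (10): [1,2], [1,3], [1,4], [1,5], [2,3], [2,4], [2,5], [3,4], [3,5], [4,5]
  2-simplices (5): [1,2,3], [1,2,4], [1,3,5], [2,4,5], [3,4,5]

Hence C_0 ≅ Z^5, C_1 ≅ Z^10, C_2 ≅ Z^5.

The boundary map ∂_1: C_1 → C_0 maps an edge to its endpoints' difference, ∂[p,q] = q − p. For instance
  ∂[1,4] = [4] − [1].
This gives a 5×10 integer matrix of rank 4; reducing to Smith normal form yields diagonal entries (1,1,1,1).

∂_2: C_2 → C_1 maps a triangle to the signed sum of its edges. For instance
  ∂[2,4,5] = [4,5] − [2,5] + [2,4],
  ∂[1,3,5] = [3,5] − [1,5] + [1,3].
As a 10×5 matrix over Z this has rank 5, with invariant factors (1,1,1,1,1).

From H_k ≅ ker(∂_k) / im(∂_{k+1}) we obtain:

  H_0: rank C_0 − rank ∂_1 = 5 − 4 = 1, and the invariant factors of ∂_1 are all 1, so H_0 ≅ Z.
  H_1: rank ker ∂_1 − rank ∂_2 = (10 − 4) − 5 = 1, and the invariant factors of ∂_2 are all 1, so H_1 ≅ Z.
  H_2: rank ker ∂_2 − rank ∂_3 = (5 − 5) − 0 = 0, and there is no ∂_3, so H_2 ≅ 0.

As a check, the Euler characteristic is 5 − 10 + 5 = 0, which agrees with 1 − 1 + 0 = 0.

H_0 ≅ Z,  H_1 ≅ Z,  H_2 = 0.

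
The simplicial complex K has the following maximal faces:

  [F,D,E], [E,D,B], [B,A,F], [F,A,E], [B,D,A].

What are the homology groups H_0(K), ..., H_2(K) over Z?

We work with the vertex ordering A < B < D < E < F. The simplices of K, each written with vertices in increasing order, are:

  0-simplices (5): A, B, D, E, F
  1-simplices (10): AB, AD, AE, AF, BD, BE, BF, DE, DF, EF
  2-simplices (5): ABD, ABF, AEF, BDE, DEF

so the chain groups are C_0 ≅ Z^5, C_1 ≅ Z^10, C_2 ≅ Z^5.

The boundary map ∂_1: C_1 → C_0 sends each edge [p,q] (with p < q) to q − p. For instance
  ∂EF = F − E.
As a 5×10 matrix over Z this has rank 4, with invariant factors (1,1,1,1).

The boundary map ∂_2: C_2 → C_1 acts by ∂[p,q,r] = [q,r] − [p,r] + [p,q]. For instance
  ∂BDE = DE − BE + BD,
  ∂DEF = EF − DF + DE.
As a 10×5 matrix over Z this has rank 5, with invariant factors (1,1,1,1,1).

Reading off H_k = ker ∂_k / im ∂_{k+1}:

  H_0: rank C_0 − rank ∂_1 = 5 − 4 = 1, and the invariant factors of ∂_1 are all 1, so H_0 ≅ Z.
  H_1: rank ker ∂_1 − rank ∂_2 = (10 − 4) − 5 = 1, and the invariant factors of ∂_2 are all 1, so H_1 ≅ Z.
  H_2: rank ker ∂_2 − rank ∂_3 = (5 − 5) − 0 = 0, and there is no ∂_3, so H_2 ≅ 0.

H_0 ≅ Z,  H_1 ≅ Z,  H_2 = 0.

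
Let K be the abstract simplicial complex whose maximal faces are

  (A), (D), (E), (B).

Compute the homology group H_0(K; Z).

H_0 ≅ Z^4.

K has 4 vertices.
rank ∂_0 = 0, rank ∂_1 = 0 ⇒ b_0 = 4 − 0 − 0 = 4. So H_0 = Z^4.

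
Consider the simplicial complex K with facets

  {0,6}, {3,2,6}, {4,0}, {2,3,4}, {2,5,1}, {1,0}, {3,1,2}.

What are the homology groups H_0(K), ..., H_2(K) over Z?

H_0 = Z,  H_1 = Z^2,  H_2 = 0.

Fix the vertex order 0 < 1 < 2 < 3 < 4 < 5 < 6 and write every simplex with vertices in increasing order. Then dim K = 2 and the simplices of K are:

  0-simplices (7): [0], [1], [2], [3], [4], [5], [6]
  1-simplices (12): [0,1], [0,4], [0,6], [1,2], [1,3], [1,5], [2,3], [2,4], [2,5], [2,6], [3,4], [3,6]
  2-simplices (4): [1,2,3], [1,2,5], [2,3,4], [2,3,6]

giving chain groups C_0 ≅ Z^7, C_1 ≅ Z^12, C_2 ≅ Z^4.

∂_1: C_1 → C_0 maps an edge to its endpoints' difference, ∂[p,q] = q − p.
The 7×12 boundary matrix has rank 6 and Smith normal form diag(1,1,1,1,1,1).

∂_2: C_2 → C_1 acts by ∂[p,q,r] = [q,r] − [p,r] + [p,q]. For instance
  ∂[1,2,3] = [2,3] − [1,3] + [1,2],
  ∂[2,3,6] = [3,6] − [2,6] + [2,3].
As a 12×4 matrix over Z this has rank 4, with invariant factors (1,1,1,1).

Reading off H_k = ker ∂_k / im ∂_{k+1}:

  H_0: rank C_0 − rank ∂_1 = 7 − 6 = 1, and the invariant factors of ∂_1 are all 1, so H_0 = Z.
  H_1: rank ker ∂_1 − rank ∂_2 = (12 − 6) − 4 = 2, and the invariant factors of ∂_2 are all 1, so H_1 = Z^2.
  H_2: rank ker ∂_2 − rank ∂_3 = (4 − 4) − 0 = 0, and there is no ∂_3, so H_2 = 0.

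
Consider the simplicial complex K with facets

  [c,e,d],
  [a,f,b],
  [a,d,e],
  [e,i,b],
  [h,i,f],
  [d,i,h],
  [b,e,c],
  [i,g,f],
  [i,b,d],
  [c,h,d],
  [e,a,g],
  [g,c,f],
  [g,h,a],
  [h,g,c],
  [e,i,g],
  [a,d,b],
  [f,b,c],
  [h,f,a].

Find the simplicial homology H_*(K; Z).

H_0 ≅ Z,  H_1 ≅ Z ⊕ Z/2Z,  H_2 = 0.

K has 9 vertices, 27 edges, 18 triangles.
rank ∂_0 = 0, rank ∂_1 = 8 ⇒ b_0 = 9 − 0 − 8 = 1; all invariant factors of ∂_1 are 1 so no torsion. So H_0 = Z.
rank ∂_1 = 8, rank ∂_2 = 18 ⇒ b_1 = 27 − 8 − 18 = 1; ∂_2 has invariant factor(s) [2] giving torsion. So H_1 = Z ⊕ Z/2Z.
rank ∂_2 = 18, rank ∂_3 = 0 ⇒ b_2 = 18 − 18 − 0 = 0. So H_2 = 0.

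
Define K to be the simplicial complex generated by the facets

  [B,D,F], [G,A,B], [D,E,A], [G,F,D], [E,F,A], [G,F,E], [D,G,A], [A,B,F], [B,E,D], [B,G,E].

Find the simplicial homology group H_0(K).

Order the vertices as A < B < D < E < F < G. Listing each simplex with vertices in this order, K has dimension 2 with simplices:

  0-simplices (6): A, B, D, E, F, G
  1-simplices (15): AB, AD, AE, AF, AG, BD, BE, BF, BG, DE, DF, DG, EF, EG, FG
  2-simplices (10): ABF, ABG, ADE, ADG, AEF, BDE, BDF, BEG, DFG, EFG

so the chain groups are C_0 ≅ Z^6, C_1 ≅ Z^15, C_2 ≅ Z^10.

∂_1: C_1 → C_0 maps an edge to its endpoints' difference, ∂[p,q] = q − p. For instance
  ∂BG = G − B.
As a 6×15 matrix over Z this has rank 5, with invariant factors (1,1,1,1,1).

The boundary map ∂_2: C_2 → C_1 maps a triangle to the signed sum of its edges. For instance
  ∂BDF = DF − BF + BD,
  ∂EFG = FG − EG + EF.
The resulting 15×10 matrix has rank 10, and its Smith normal form has invariant factors (1,1,1,1,1,1,1,1,1,2).

Reading off H_k = ker ∂_k / im ∂_{k+1}:

  H_0: rank C_0 − rank ∂_1 = 6 − 5 = 1, and the invariant factors of ∂_1 are all 1, so H_0 ≅ Z.

H_0 = Z.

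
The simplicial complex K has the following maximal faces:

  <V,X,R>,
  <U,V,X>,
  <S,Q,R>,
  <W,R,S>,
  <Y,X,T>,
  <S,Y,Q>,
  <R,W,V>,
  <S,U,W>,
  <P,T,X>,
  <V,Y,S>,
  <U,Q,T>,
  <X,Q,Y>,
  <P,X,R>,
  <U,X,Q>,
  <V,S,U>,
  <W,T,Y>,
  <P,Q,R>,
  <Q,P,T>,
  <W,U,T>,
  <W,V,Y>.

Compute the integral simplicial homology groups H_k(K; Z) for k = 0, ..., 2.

Take the total order P < Q < R < S < T < U < V < W < X < Y on the vertex set. Then K (dimension 2) consists of the simplices:

  0-simplices (10): P, Q, R, S, T, U, V, W, X, Y
  1-simplices (30): PQ, PR, PT, PX, QR, QS, QT, QU, QX, QY, RS, RV, RW, RX, SU, SV, SW, SY, TU, TW, TX, TY, UV, UW, UX, VW, VX, VY, WY, XY
  2-simplices (20): PQR, PQT, PRX, PTX, QRS, QSY, QTU, QUX, QXY, RSW, RVW, RVX, SUV, SUW, SVY, TUW, TWY, TXY, UVX, VWY

giving chain groups C_0 ≅ Z^10, C_1 ≅ Z^30, C_2 ≅ Z^20.

Boundary ∂_1: C_1 → C_0 sends each edge [p,q] (with p < q) to q − p. For instance
  ∂SW = W − S.
The resulting 10×30 matrix has rank 9, and its Smith normal form has invariant factors (1,1,1,1,1,1,1,1,1).

∂_2: C_2 → C_1 maps a triangle to the signed sum of its edges. For instance
  ∂QUX = UX − QX + QU,
  ∂SUW = UW − SW + SU.
This gives a 30×20 integer matrix of rank 20; reducing to Smith normal form yields diagonal entries (1,1,1,1,1,1,1,1,1,1,1,1,1,1,1,1,1,1,1,2).

Now H_k = ker ∂_k / im ∂_{k+1}, so:

  H_0: rank C_0 − rank ∂_1 = 10 − 9 = 1, and the invariant factors of ∂_1 are all 1, so H_0 = Z.
  H_1: rank ker ∂_1 − rank ∂_2 = (30 − 9) − 20 = 1, and ∂_2 has invariant factor 2 > 1, so H_1 = Z ⊕ Z_2.
  H_2: rank ker ∂_2 − rank ∂_3 = (20 − 20) − 0 = 0, and there is no ∂_3, so H_2 = 0.

As a check, the Euler characteristic is 10 − 30 + 20 = 0, which agrees with 1 − 1 + 0 = 0.
(K is a triangulation of the Klein bottle.)

H_0 = Z,  H_1 = Z ⊕ Z_2,  H_2 = 0.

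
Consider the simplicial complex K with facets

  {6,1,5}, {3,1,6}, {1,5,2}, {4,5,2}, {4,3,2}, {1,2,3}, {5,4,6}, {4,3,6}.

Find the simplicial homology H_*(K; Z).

H_0 = Z,  H_1 = 0,  H_2 = Z.

K has 6 vertices, 12 edges, 8 triangles.
rank ∂_0 = 0, rank ∂_1 = 5 ⇒ b_0 = 6 − 0 − 5 = 1; all invariant factors of ∂_1 are 1 so no torsion. So H_0 = Z.
rank ∂_1 = 5, rank ∂_2 = 7 ⇒ b_1 = 12 − 5 − 7 = 0; all invariant factors of ∂_2 are 1 so no torsion. So H_1 = 0.
rank ∂_2 = 7, rank ∂_3 = 0 ⇒ b_2 = 8 − 7 − 0 = 1. So H_2 = Z.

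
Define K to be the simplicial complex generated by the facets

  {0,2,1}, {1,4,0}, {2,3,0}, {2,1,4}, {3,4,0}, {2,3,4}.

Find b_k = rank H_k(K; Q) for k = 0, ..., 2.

b_0 = 1, b_1 = 0, b_2 = 1.

Fix the vertex order 0 < 1 < 2 < 3 < 4 and write every simplex with vertices in increasing order. Then dim K = 2 and the simplices of K are:

  0-simplices (5): [0], [1], [2], [3], [4]
  1-simplices (9): [0,1], [0,2], [0,3], [0,4], [1,2], [1,4], [2,3], [2,4], [3,4]
  2-simplices (6): [0,1,2], [0,1,4], [0,2,3], [0,3,4], [1,2,4], [2,3,4]

Hence C_0 ≅ Z^5, C_1 ≅ Z^9, C_2 ≅ Z^6.

∂_1: C_1 → C_0 maps an edge to its endpoints' difference, ∂[p,q] = q − p.
This gives a 5×9 integer matrix of rank 4; reducing to Smith normal form yields diagonal entries (1,1,1,1).

Boundary ∂_2: C_2 → C_1 sends each 2-simplex [p,q,r] to [q,r] − [p,r] + [p,q]. For instance
  ∂[1,2,4] = [2,4] − [1,4] + [1,2],
  ∂[2,3,4] = [3,4] − [2,4] + [2,3].
The 9×6 boundary matrix has rank 5 and Smith normal form diag(1,1,1,1,1).

Now H_k = ker ∂_k / im ∂_{k+1}, so:

  H_0: rank C_0 − rank ∂_1 = 5 − 4 = 1, and the invariant factors of ∂_1 are all 1, so H_0 = Z.
  H_1: rank ker ∂_1 − rank ∂_2 = (9 − 4) − 5 = 0, and the invariant factors of ∂_2 are all 1, so H_1 = 0.
  H_2: rank ker ∂_2 − rank ∂_3 = (6 − 5) − 0 = 1, and there is no ∂_3, so H_2 = Z.

Hence the Betti numbers are b_0 = 1, b_1 = 0, b_2 = 1.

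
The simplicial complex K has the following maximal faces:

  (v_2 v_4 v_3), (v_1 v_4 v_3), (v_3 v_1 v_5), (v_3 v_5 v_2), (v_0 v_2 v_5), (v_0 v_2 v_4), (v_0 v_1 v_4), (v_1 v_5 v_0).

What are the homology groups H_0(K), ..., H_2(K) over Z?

Take the total order v_0 < v_1 < v_2 < v_3 < v_4 < v_5 on the vertex set. Then K (dimension 2) consists of the simplices:

  0-simplices (6): [v_0], [v_1], [v_2], [v_3], [v_4], [v_5]
  1-simplices (12): [v_0,v_1], [v_0,v_2], [v_0,v_4], [v_0,v_5], [v_1,v_3], [v_1,v_4], [v_1,v_5], [v_2,v_3], [v_2,v_4], [v_2,v_5], [v_3,v_4], [v_3,v_5]
  2-simplices (8): [v_0,v_1,v_4], [v_0,v_1,v_5], [v_0,v_2,v_4], [v_0,v_2,v_5], [v_1,v_3,v_4], [v_1,v_3,v_5], [v_2,v_3,v_4], [v_2,v_3,v_5]

so the chain groups are C_0 ≅ Z^6, C_1 ≅ Z^12, C_2 ≅ Z^8.

∂_1: C_1 → C_0 sends each edge [p,q] (with p < q) to q − p.
The resulting 6×12 matrix has rank 5, and its Smith normal form has invariant factors (1,1,1,1,1).

The boundary map ∂_2: C_2 → C_1 sends each 2-simplex [p,q,r] to [q,r] − [p,r] + [p,q]. For instance
  ∂[v_2,v_3,v_5] = [v_3,v_5] − [v_2,v_5] + [v_2,v_3],
  ∂[v_0,v_1,v_4] = [v_1,v_4] − [v_0,v_4] + [v_0,v_1].
The 12×8 boundary matrix has rank 7 and Smith normal form diag(1,1,1,1,1,1,1).

Reading off H_k = ker ∂_k / im ∂_{k+1}:

  H_0: rank C_0 − rank ∂_1 = 6 − 5 = 1, and the invariant factors of ∂_1 are all 1, so H_0 = Z.
  H_1: rank ker ∂_1 − rank ∂_2 = (12 − 5) − 7 = 0, and the invariant factors of ∂_2 are all 1, so H_1 = 0.
  H_2: rank ker ∂_2 − rank ∂_3 = (8 − 7) − 0 = 1, and there is no ∂_3, so H_2 = Z.

As a check, the Euler characteristic is 6 − 12 + 8 = 2, which agrees with 1 − 0 + 1 = 2.

H_0 ≅ Z,  H_1 = 0,  H_2 ≅ Z.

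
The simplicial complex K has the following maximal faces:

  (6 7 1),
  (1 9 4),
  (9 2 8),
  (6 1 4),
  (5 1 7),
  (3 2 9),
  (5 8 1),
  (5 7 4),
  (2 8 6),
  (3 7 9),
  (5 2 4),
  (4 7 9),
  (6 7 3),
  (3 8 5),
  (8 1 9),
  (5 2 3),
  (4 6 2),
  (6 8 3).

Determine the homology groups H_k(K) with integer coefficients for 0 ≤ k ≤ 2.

H_0 ≅ Z,  H_1 ≅ Z ⊕ Z/2Z,  H_2 = 0.

K has 9 vertices, 27 edges, 18 triangles.
rank ∂_0 = 0, rank ∂_1 = 8 ⇒ b_0 = 9 − 0 − 8 = 1; all invariant factors of ∂_1 are 1 so no torsion. So H_0 ≅ Z.
rank ∂_1 = 8, rank ∂_2 = 18 ⇒ b_1 = 27 − 8 − 18 = 1; ∂_2 has invariant factor(s) [2] giving torsion. So H_1 ≅ Z ⊕ Z/2Z.
rank ∂_2 = 18, rank ∂_3 = 0 ⇒ b_2 = 18 − 18 − 0 = 0. So H_2 ≅ 0.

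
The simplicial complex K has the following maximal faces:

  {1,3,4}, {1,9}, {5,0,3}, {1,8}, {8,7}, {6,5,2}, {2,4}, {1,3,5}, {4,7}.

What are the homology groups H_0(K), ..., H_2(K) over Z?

H_0 = Z,  H_1 = Z^2,  H_2 = 0.

Order the vertices as 0 < 1 < 2 < 3 < 4 < 5 < 6 < 7 < 8 < 9. Listing each simplex with vertices in this order, K has dimension 2 with simplices:

  0-simplices (10): [0], [1], [2], [3], [4], [5], [6], [7], [8], [9]
  1-simplices (15): [0,3], [0,5], [1,3], [1,4], [1,5], [1,8], [1,9], [2,4], [2,5], [2,6], [3,4], [3,5], [4,7], [5,6], [7,8]
  2-simplices (4): [0,3,5], [1,3,4], [1,3,5], [2,5,6]

so the chain groups are C_0 ≅ Z^10, C_1 ≅ Z^15, C_2 ≅ Z^4.

∂_1: C_1 → C_0 is given by ∂[p,q] = [q] − [p]. For instance
  ∂[3,4] = [4] − [3].
This gives a 10×15 integer matrix of rank 9; reducing to Smith normal form yields diagonal entries (1,1,1,1,1,1,1,1,1).

Boundary ∂_2: C_2 → C_1 sends each 2-simplex [p,q,r] to [q,r] − [p,r] + [p,q]. For instance
  ∂[1,3,5] = [3,5] − [1,5] + [1,3],
  ∂[1,3,4] = [3,4] − [1,4] + [1,3].
As a 15×4 matrix over Z this has rank 4, with invariant factors (1,1,1,1).

Now H_k = ker ∂_k / im ∂_{k+1}, so:

  H_0: rank C_0 − rank ∂_1 = 10 − 9 = 1, and the invariant factors of ∂_1 are all 1, so H_0 = Z.
  H_1: rank ker ∂_1 − rank ∂_2 = (15 − 9) − 4 = 2, and the invariant factors of ∂_2 are all 1, so H_1 = Z^2.
  H_2: rank ker ∂_2 − rank ∂_3 = (4 − 4) − 0 = 0, and there is no ∂_3, so H_2 = 0.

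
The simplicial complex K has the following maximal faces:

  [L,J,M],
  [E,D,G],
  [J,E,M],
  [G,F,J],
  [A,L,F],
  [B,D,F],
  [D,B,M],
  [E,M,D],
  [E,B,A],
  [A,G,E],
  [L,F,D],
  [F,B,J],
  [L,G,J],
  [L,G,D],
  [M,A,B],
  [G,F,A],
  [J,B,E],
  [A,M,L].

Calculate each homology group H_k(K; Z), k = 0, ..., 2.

We work with the vertex ordering A < B < D < E < F < G < J < L < M. The simplices of K, each written with vertices in increasing order, are:

  0-simplices (9): A, B, D, E, F, G, J, L, M
  1-simplices (27): AB, AE, AF, AG, AL, AM, BD, BE, BF, BJ, BM, DE, DF, DG, DL, DM, EG, EJ, EM, FG, FJ, FL, GJ, GL, JL, JM, LM
  2-simplices (18): ABE, ABM, AEG, AFG, AFL, ALM, BDF, BDM, BEJ, BFJ, DEG, DEM, DFL, DGL, EJM, FGJ, GJL, JLM

so the chain groups are C_0 ≅ Z^9, C_1 ≅ Z^27, C_2 ≅ Z^18.

Boundary ∂_1: C_1 → C_0 maps an edge to its endpoints' difference, ∂[p,q] = q − p.
This gives a 9×27 integer matrix of rank 8; reducing to Smith normal form yields diagonal entries (1,1,1,1,1,1,1,1).

The boundary map ∂_2: C_2 → C_1 acts by ∂[p,q,r] = [q,r] − [p,r] + [p,q]. For instance
  ∂DFL = FL − DL + DF,
  ∂BEJ = EJ − BJ + BE.
As a 27×18 matrix over Z this has rank 18, with invariant factors (1,1,1,1,1,1,1,1,1,1,1,1,1,1,1,1,1,2).

Reading off H_k = ker ∂_k / im ∂_{k+1}:

  H_0: rank C_0 − rank ∂_1 = 9 − 8 = 1, and the invariant factors of ∂_1 are all 1, so H_0 = Z.
  H_1: rank ker ∂_1 − rank ∂_2 = (27 − 8) − 18 = 1, and ∂_2 has invariant factor 2 > 1, so H_1 = Z ⊕ Z_2.
  H_2: rank ker ∂_2 − rank ∂_3 = (18 − 18) − 0 = 0, and there is no ∂_3, so H_2 = 0.

H_0 = Z,  H_1 = Z ⊕ Z_2,  H_2 = 0.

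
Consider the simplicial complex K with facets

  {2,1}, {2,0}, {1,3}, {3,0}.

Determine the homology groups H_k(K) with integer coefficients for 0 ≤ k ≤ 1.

H_0 ≅ Z,  H_1 ≅ Z.

Fix the vertex order 0 < 1 < 2 < 3 and write every simplex with vertices in increasing order. Then dim K = 1 and the simplices of K are:

  0-simplices (4): [0], [1], [2], [3]
  1-simplices (4): [0,2], [0,3], [1,2], [1,3]

Hence C_0 ≅ Z^4, C_1 ≅ Z^4.

Boundary ∂_1: C_1 → C_0 maps an edge to its endpoints' difference, ∂[p,q] = q − p.
As a 4×4 matrix over Z this has rank 3, with invariant factors (1,1,1).

From H_k ≅ ker(∂_k) / im(∂_{k+1}) we obtain:

  H_0: rank C_0 − rank ∂_1 = 4 − 3 = 1, and the invariant factors of ∂_1 are all 1, so H_0 = Z.
  H_1: rank ker ∂_1 − rank ∂_2 = (4 − 3) − 0 = 1, and there is no ∂_2, so H_1 = Z.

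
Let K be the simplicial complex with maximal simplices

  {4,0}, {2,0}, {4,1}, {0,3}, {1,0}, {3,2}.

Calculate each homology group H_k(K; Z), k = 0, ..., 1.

H_0 ≅ Z,  H_1 ≅ Z^2.

K has 5 vertices, 6 edges.
rank ∂_0 = 0, rank ∂_1 = 4 ⇒ b_0 = 5 − 0 − 4 = 1; all invariant factors of ∂_1 are 1 so no torsion. So H_0 ≅ Z.
rank ∂_1 = 4, rank ∂_2 = 0 ⇒ b_1 = 6 − 4 − 0 = 2. So H_1 ≅ Z^2.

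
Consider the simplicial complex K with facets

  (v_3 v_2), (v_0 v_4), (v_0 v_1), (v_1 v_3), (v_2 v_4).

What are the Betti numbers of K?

b_0 = 1, b_1 = 1.

Order the vertices as v_0 < v_1 < v_2 < v_3 < v_4. Listing each simplex with vertices in this order, K has dimension 1 with simplices:

  0-simplices (5): [v_0], [v_1], [v_2], [v_3], [v_4]
  1-simplices (5): [v_0,v_1], [v_0,v_4], [v_1,v_3], [v_2,v_3], [v_2,v_4]

so the chain groups are C_0 ≅ Z^5, C_1 ≅ Z^5.

∂_1: C_1 → C_0 maps an edge to its endpoints' difference, ∂[p,q] = q − p.
As a 5×5 matrix over Z this has rank 4, with invariant factors (1,1,1,1).

Now H_k = ker ∂_k / im ∂_{k+1}, so:

  H_0: rank C_0 − rank ∂_1 = 5 − 4 = 1, and the invariant factors of ∂_1 are all 1, so H_0 = Z.
  H_1: rank ker ∂_1 − rank ∂_2 = (5 − 4) − 0 = 1, and there is no ∂_2, so H_1 = Z.

As a check, the Euler characteristic is 5 − 5 = 0, which agrees with 1 − 1 = 0.

Hence the Betti numbers are b_0 = 1, b_1 = 1.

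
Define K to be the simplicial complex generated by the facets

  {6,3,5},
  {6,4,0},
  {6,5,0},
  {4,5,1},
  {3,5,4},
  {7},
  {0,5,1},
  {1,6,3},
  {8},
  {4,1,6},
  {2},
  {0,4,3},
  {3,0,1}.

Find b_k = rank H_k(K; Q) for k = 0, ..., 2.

We work with the vertex ordering 0 < 1 < 2 < 3 < 4 < 5 < 6 < 7 < 8. The simplices of K, each written with vertices in increasing order, are:

  0-simplices (9): [0], [1], [2], [3], [4], [5], [6], [7], [8]
  1-simplices (15): [0,1], [0,3], [0,4], [0,5], [0,6], [1,3], [1,4], [1,5], [1,6], [3,4], [3,5], [3,6], [4,5], [4,6], [5,6]
  2-simplices (10): [0,1,3], [0,1,5], [0,3,4], [0,4,6], [0,5,6], [1,3,6], [1,4,5], [1,4,6], [3,4,5], [3,5,6]

giving chain groups C_0 ≅ Z^9, C_1 ≅ Z^15, C_2 ≅ Z^10.

Boundary ∂_1: C_1 → C_0 sends each edge [p,q] (with p < q) to q − p.
This gives a 9×15 integer matrix of rank 5; reducing to Smith normal form yields diagonal entries (1,1,1,1,1).

∂_2: C_2 → C_1 acts by ∂[p,q,r] = [q,r] − [p,r] + [p,q]. For instance
  ∂[0,1,5] = [1,5] − [0,5] + [0,1],
  ∂[3,4,5] = [4,5] − [3,5] + [3,4].
As a 15×10 matrix over Z this has rank 10, with invariant factors (1,1,1,1,1,1,1,1,1,2).

Reading off H_k = ker ∂_k / im ∂_{k+1}:

  H_0: rank C_0 − rank ∂_1 = 9 − 5 = 4, and the invariant factors of ∂_1 are all 1, so H_0 = Z^4.
  H_1: rank ker ∂_1 − rank ∂_2 = (15 − 5) − 10 = 0, and ∂_2 has invariant factor 2 > 1, so H_1 = Z/2.
  H_2: rank ker ∂_2 − rank ∂_3 = (10 − 10) − 0 = 0, and there is no ∂_3, so H_2 = 0.

Hence the Betti numbers are b_0 = 4, b_1 = 0, b_2 = 0.

b_0 = 4, b_1 = 0, b_2 = 0.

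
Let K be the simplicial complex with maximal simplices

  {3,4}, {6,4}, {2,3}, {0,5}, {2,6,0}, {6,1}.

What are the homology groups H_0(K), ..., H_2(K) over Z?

Take the total order 0 < 1 < 2 < 3 < 4 < 5 < 6 on the vertex set. Then K (dimension 2) consists of the simplices:

  0-simplices (7): [0], [1], [2], [3], [4], [5], [6]
  1-simplices (8): [0,2], [0,5], [0,6], [1,6], [2,3], [2,6], [3,4], [4,6]
  2-simplices (1): [0,2,6]

Hence C_0 ≅ Z^7, C_1 ≅ Z^8, C_2 ≅ Z^1.

The boundary map ∂_1: C_1 → C_0 is given by ∂[p,q] = [q] − [p]. For instance
  ∂[3,4] = [4] − [3].
The resulting 7×8 matrix has rank 6, and its Smith normal form has invariant factors (1,1,1,1,1,1).

∂_2: C_2 → C_1 maps a triangle to the signed sum of its edges. For instance
  ∂[0,2,6] = [2,6] − [0,6] + [0,2].
The 8×1 boundary matrix has rank 1 and Smith normal form diag(1).

Computing H_k = (kernel of ∂_k) / (image of ∂_{k+1}):

  H_0: rank C_0 − rank ∂_1 = 7 − 6 = 1, and the invariant factors of ∂_1 are all 1, so H_0 ≅ Z.
  H_1: rank ker ∂_1 − rank ∂_2 = (8 − 6) − 1 = 1, and the invariant factors of ∂_2 are all 1, so H_1 ≅ Z.
  H_2: rank ker ∂_2 − rank ∂_3 = (1 − 1) − 0 = 0, and there is no ∂_3, so H_2 ≅ 0.

H_0 ≅ Z,  H_1 ≅ Z,  H_2 = 0.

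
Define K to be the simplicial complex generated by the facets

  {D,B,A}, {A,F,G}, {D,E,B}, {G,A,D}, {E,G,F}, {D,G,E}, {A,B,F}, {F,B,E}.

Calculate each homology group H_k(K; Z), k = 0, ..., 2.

Take the total order A < B < D < E < F < G on the vertex set. Then K (dimension 2) consists of the simplices:

  0-simplices (6): A, B, D, E, F, G
  1-simplices (12): AB, AD, AF, AG, BD, BE, BF, DE, DG, EF, EG, FG
  2-simplices (8): ABD, ABF, ADG, AFG, BDE, BEF, DEG, EFG

so the chain groups are C_0 ≅ Z^6, C_1 ≅ Z^12, C_2 ≅ Z^8.

The boundary map ∂_1: C_1 → C_0 sends each edge [p,q] (with p < q) to q − p.
As a 6×12 matrix over Z this has rank 5, with invariant factors (1,1,1,1,1).

Boundary ∂_2: C_2 → C_1 acts by ∂[p,q,r] = [q,r] − [p,r] + [p,q]. For instance
  ∂ABF = BF − AF + AB,
  ∂ABD = BD − AD + AB.
The 12×8 boundary matrix has rank 7 and Smith normal form diag(1,1,1,1,1,1,1).

Computing H_k = (kernel of ∂_k) / (image of ∂_{k+1}):

  H_0: rank C_0 − rank ∂_1 = 6 − 5 = 1, and the invariant factors of ∂_1 are all 1, so H_0 ≅ Z.
  H_1: rank ker ∂_1 − rank ∂_2 = (12 − 5) − 7 = 0, and the invariant factors of ∂_2 are all 1, so H_1 ≅ 0.
  H_2: rank ker ∂_2 − rank ∂_3 = (8 − 7) − 0 = 1, and there is no ∂_3, so H_2 ≅ Z.

(K is a triangulation of the 2-sphere S^2.)

H_0 = Z,  H_1 = 0,  H_2 = Z.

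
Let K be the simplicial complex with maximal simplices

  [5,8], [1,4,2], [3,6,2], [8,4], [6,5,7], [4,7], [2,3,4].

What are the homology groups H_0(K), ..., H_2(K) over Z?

Fix the vertex order 1 < 2 < 3 < 4 < 5 < 6 < 7 < 8 and write every simplex with vertices in increasing order. Then dim K = 2 and the simplices of K are:

  0-simplices (8): [1], [2], [3], [4], [5], [6], [7], [8]
  1-simplices (13): [1,2], [1,4], [2,3], [2,4], [2,6], [3,4], [3,6], [4,7], [4,8], [5,6], [5,7], [5,8], [6,7]
  2-simplices (4): [1,2,4], [2,3,4], [2,3,6], [5,6,7]

Hence C_0 ≅ Z^8, C_1 ≅ Z^13, C_2 ≅ Z^4.

∂_1: C_1 → C_0 sends each edge [p,q] (with p < q) to q − p. For instance
  ∂[2,4] = [4] − [2].
As a 8×13 matrix over Z this has rank 7, with invariant factors (1,1,1,1,1,1,1).

Boundary ∂_2: C_2 → C_1 maps a triangle to the signed sum of its edges. For instance
  ∂[2,3,4] = [3,4] − [2,4] + [2,3],
  ∂[1,2,4] = [2,4] − [1,4] + [1,2].
The 13×4 boundary matrix has rank 4 and Smith normal form diag(1,1,1,1).

Now H_k = ker ∂_k / im ∂_{k+1}, so:

  H_0: rank C_0 − rank ∂_1 = 8 − 7 = 1, and the invariant factors of ∂_1 are all 1, so H_0 = Z.
  H_1: rank ker ∂_1 − rank ∂_2 = (13 − 7) − 4 = 2, and the invariant factors of ∂_2 are all 1, so H_1 = Z^2.
  H_2: rank ker ∂_2 − rank ∂_3 = (4 − 4) − 0 = 0, and there is no ∂_3, so H_2 = 0.

As a check, the Euler characteristic is 8 − 13 + 4 = -1, which agrees with 1 − 2 + 0 = -1.

H_0 = Z,  H_1 = Z^2,  H_2 = 0.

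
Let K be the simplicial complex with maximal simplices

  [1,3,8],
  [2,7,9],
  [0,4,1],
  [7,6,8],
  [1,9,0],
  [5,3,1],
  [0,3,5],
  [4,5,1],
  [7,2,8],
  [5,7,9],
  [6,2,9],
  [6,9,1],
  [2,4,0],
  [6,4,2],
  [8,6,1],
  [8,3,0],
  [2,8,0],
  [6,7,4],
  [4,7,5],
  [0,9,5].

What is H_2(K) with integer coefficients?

We work with the vertex ordering 0 < 1 < 2 < 3 < 4 < 5 < 6 < 7 < 8 < 9. The simplices of K, each written with vertices in increasing order, are:

  0-simplices (10): [0], [1], [2], [3], [4], [5], [6], [7], [8], [9]
  1-simplices (30): (30 of them)
  2-simplices (20): (20 of them)

Hence C_0 ≅ Z^10, C_1 ≅ Z^30, C_2 ≅ Z^20.

The boundary map ∂_1: C_1 → C_0 sends each edge [p,q] (with p < q) to q − p.
As a 10×30 matrix over Z this has rank 9, with invariant factors (1,1,1,1,1,1,1,1,1).

Boundary ∂_2: C_2 → C_1 acts by ∂[p,q,r] = [q,r] − [p,r] + [p,q]. For instance
  ∂[1,6,9] = [6,9] − [1,9] + [1,6],
  ∂[0,5,9] = [5,9] − [0,9] + [0,5].
This gives a 30×20 integer matrix of rank 20; reducing to Smith normal form yields diagonal entries (1,1,1,1,1,1,1,1,1,1,1,1,1,1,1,1,1,1,1,2).

From H_k ≅ ker(∂_k) / im(∂_{k+1}) we obtain:

  H_2: rank ker ∂_2 − rank ∂_3 = (20 − 20) − 0 = 0, and there is no ∂_3, so H_2 ≅ 0.

(K is a triangulation of the Klein bottle.)

H_2 = 0.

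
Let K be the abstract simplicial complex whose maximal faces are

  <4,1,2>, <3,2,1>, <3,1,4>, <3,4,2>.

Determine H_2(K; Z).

K has 4 vertices, 6 edges, 4 triangles.
rank ∂_2 = 3, rank ∂_3 = 0 ⇒ b_2 = 4 − 3 − 0 = 1. So H_2 = Z.

H_2 ≅ Z.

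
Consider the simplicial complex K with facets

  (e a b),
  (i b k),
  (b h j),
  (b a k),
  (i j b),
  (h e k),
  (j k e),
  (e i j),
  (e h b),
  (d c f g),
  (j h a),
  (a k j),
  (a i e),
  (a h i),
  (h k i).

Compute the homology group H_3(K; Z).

K has 11 vertices, 27 edges, 18 triangles, 1 3-simplex.
rank ∂_3 = 1, rank ∂_4 = 0 ⇒ b_3 = 1 − 1 − 0 = 0. So H_3 = 0.

H_3 = 0.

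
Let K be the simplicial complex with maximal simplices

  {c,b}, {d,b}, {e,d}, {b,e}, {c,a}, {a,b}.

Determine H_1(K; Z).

K has 5 vertices, 6 edges.
rank ∂_1 = 4, rank ∂_2 = 0 ⇒ b_1 = 6 − 4 − 0 = 2. So H_1 ≅ Z^2.

H_1 = Z^2.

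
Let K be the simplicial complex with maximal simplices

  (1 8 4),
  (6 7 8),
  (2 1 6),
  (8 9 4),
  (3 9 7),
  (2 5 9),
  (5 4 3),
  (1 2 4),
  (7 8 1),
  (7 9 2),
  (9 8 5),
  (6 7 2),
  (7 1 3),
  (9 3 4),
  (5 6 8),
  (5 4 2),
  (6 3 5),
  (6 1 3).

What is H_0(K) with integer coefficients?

H_0 = Z.

We work with the vertex ordering 1 < 2 < 3 < 4 < 5 < 6 < 7 < 8 < 9. The simplices of K, each written with vertices in increasing order, are:

  0-simplices (9): [1], [2], [3], [4], [5], [6], [7], [8], [9]
  1-simplices (27): (27 of them)
  2-simplices (18): [1,2,4], [1,2,6], [1,3,6], [1,3,7], [1,4,8], [1,7,8], [2,4,5], [2,5,9], [2,6,7], [2,7,9], [3,4,5], [3,4,9], [3,5,6], [3,7,9], [4,8,9], [5,6,8], [5,8,9], [6,7,8]

so the chain groups are C_0 ≅ Z^9, C_1 ≅ Z^27, C_2 ≅ Z^18.

The boundary map ∂_1: C_1 → C_0 sends each edge [p,q] (with p < q) to q − p. For instance
  ∂[5,9] = [9] − [5].
The resulting 9×27 matrix has rank 8, and its Smith normal form has invariant factors (1,1,1,1,1,1,1,1).

Boundary ∂_2: C_2 → C_1 sends each 2-simplex [p,q,r] to [q,r] − [p,r] + [p,q]. For instance
  ∂[1,2,6] = [2,6] − [1,6] + [1,2],
  ∂[1,7,8] = [7,8] − [1,8] + [1,7].
This gives a 27×18 integer matrix of rank 18; reducing to Smith normal form yields diagonal entries (1,1,1,1,1,1,1,1,1,1,1,1,1,1,1,1,1,2).

Computing H_k = (kernel of ∂_k) / (image of ∂_{k+1}):

  H_0: rank C_0 − rank ∂_1 = 9 − 8 = 1, and the invariant factors of ∂_1 are all 1, so H_0 = Z.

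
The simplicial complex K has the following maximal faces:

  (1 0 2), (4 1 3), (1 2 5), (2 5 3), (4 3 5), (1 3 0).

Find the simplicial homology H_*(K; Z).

Take the total order 0 < 1 < 2 < 3 < 4 < 5 on the vertex set. Then K (dimension 2) consists of the simplices:

  0-simplices (6): [0], [1], [2], [3], [4], [5]
  1-simplices (12): [0,1], [0,2], [0,3], [1,2], [1,3], [1,4], [1,5], [2,3], [2,5], [3,4], [3,5], [4,5]
  2-simplices (6): [0,1,2], [0,1,3], [1,2,5], [1,3,4], [2,3,5], [3,4,5]

giving chain groups C_0 ≅ Z^6, C_1 ≅ Z^12, C_2 ≅ Z^6.

Boundary ∂_1: C_1 → C_0 maps an edge to its endpoints' difference, ∂[p,q] = q − p.
As a 6×12 matrix over Z this has rank 5, with invariant factors (1,1,1,1,1).

∂_2: C_2 → C_1 maps a triangle to the signed sum of its edges. For instance
  ∂[1,3,4] = [3,4] − [1,4] + [1,3],
  ∂[0,1,3] = [1,3] − [0,3] + [0,1].
The 12×6 boundary matrix has rank 6 and Smith normal form diag(1,1,1,1,1,1).

Now H_k = ker ∂_k / im ∂_{k+1}, so:

  H_0: rank C_0 − rank ∂_1 = 6 − 5 = 1, and the invariant factors of ∂_1 are all 1, so H_0 ≅ Z.
  H_1: rank ker ∂_1 − rank ∂_2 = (12 − 5) − 6 = 1, and the invariant factors of ∂_2 are all 1, so H_1 ≅ Z.
  H_2: rank ker ∂_2 − rank ∂_3 = (6 − 6) − 0 = 0, and there is no ∂_3, so H_2 ≅ 0.

(K is a triangulation of the cylinder S^1 x I.)

H_0 = Z,  H_1 = Z,  H_2 = 0.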